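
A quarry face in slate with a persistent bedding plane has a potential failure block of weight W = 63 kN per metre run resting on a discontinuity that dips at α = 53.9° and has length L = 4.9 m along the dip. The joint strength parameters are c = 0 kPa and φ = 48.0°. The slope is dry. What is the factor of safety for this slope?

FS = 0.81

Resolving the block weight along and normal to the plane and applying the Mohr–Coulomb strength on the joint:
N' = W cosα = 63·cos53.9° = 37.1 kN/m
Driving force T = W sinα = 63·sin53.9° = 50.9 kN/m
Resisting force R = c·L + N'·tanφ = 0·4.9 + 37.1·tan48.0° = 0.0 + 41.2 = 41.2 kN/m
FS = R / T = 41.2 / 50.9 = 0.810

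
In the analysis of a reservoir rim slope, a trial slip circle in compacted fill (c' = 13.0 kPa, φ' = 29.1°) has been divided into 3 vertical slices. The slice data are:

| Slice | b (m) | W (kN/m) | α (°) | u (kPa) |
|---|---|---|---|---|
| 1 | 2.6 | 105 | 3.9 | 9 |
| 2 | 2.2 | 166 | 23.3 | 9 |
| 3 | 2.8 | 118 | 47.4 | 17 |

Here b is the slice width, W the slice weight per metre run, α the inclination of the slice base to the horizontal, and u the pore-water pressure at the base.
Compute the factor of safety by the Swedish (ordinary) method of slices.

Ordinary method of slices: FS = Σ[c'·Δl_i + (W_i cosα_i − u_i·Δl_i)·tanφ'] / Σ W_i sinα_i, with Δl_i = b_i / cosα_i.
Slice 1: Δl = 2.6/cos3.9° = 2.606 m; N'_1 = 105·cos3.9° − 9·2.606 = 81.3; c'Δl = 33.88; W sinα = 7.1
Slice 2: Δl = 2.2/cos23.3° = 2.395 m; N'_2 = 166·cos23.3° − 9·2.395 = 130.9; c'Δl = 31.14; W sinα = 65.7
Slice 3: Δl = 2.8/cos47.4° = 4.137 m; N'_3 = 118·cos47.4° − 17·4.137 = 9.5; c'Δl = 53.78; W sinα = 86.9
Σc'Δl = 118.8 kN/m; ΣN' = 221.8 kN/m; ΣW sinα = 159.7 kN/m
Resisting = 118.8 + 221.8·tan29.1° = 118.8 + 123.4 = 242.2 kN/m
FS = 242.2 / 159.7 = 1.517

FS = 1.52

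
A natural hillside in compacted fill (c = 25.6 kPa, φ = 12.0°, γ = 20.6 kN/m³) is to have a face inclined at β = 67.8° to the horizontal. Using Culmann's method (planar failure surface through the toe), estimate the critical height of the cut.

H_c = 10.28 m

Culmann's analysis gives the critical failure plane at α_cr = (β + φ)/2 = (67.8 + 12.0)/2 = 39.9°, and the critical height
H_c = (4c/γ) · sinβ cosφ / [1 − cos(β − φ)]
    = (4·25.6/20.6) · sin67.8°·cos12.0° / [1 − cos(55.8°)]
    = 4.971 · 0.9259·0.9781 / [1 − 0.5621]
    = 4.971 · 0.9056 / 0.4379
    = 10.28 m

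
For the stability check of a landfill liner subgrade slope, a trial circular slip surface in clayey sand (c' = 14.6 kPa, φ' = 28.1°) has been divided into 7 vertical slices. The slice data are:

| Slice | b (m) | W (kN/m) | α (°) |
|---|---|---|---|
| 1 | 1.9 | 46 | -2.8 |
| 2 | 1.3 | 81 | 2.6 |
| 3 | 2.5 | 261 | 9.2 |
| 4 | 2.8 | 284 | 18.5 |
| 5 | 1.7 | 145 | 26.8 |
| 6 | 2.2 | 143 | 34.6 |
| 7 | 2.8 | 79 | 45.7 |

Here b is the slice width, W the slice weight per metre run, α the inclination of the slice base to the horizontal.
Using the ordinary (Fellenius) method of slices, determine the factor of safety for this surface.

Ordinary method of slices: FS = Σ[c'·Δl_i + (W_i cosα_i)·tanφ'] / Σ W_i sinα_i, with Δl_i = b_i / cosα_i.
Slice 1: Δl = 1.9/cos(-2.8°) = 1.902 m; N'_1 = 46·cos(-2.8°) = 45.9; c'Δl = 27.77; W sinα = -2.2
Slice 2: Δl = 1.3/cos2.6° = 1.301 m; N'_2 = 81·cos2.6° = 80.9; c'Δl = 19.00; W sinα = 3.7
Slice 3: Δl = 2.5/cos9.2° = 2.533 m; N'_3 = 261·cos9.2° = 257.6; c'Δl = 36.98; W sinα = 41.7
Slice 4: Δl = 2.8/cos18.5° = 2.953 m; N'_4 = 284·cos18.5° = 269.3; c'Δl = 43.11; W sinα = 90.1
Slice 5: Δl = 1.7/cos26.8° = 1.905 m; N'_5 = 145·cos26.8° = 129.4; c'Δl = 27.81; W sinα = 65.4
Slice 6: Δl = 2.2/cos34.6° = 2.673 m; N'_6 = 143·cos34.6° = 117.7; c'Δl = 39.02; W sinα = 81.2
Slice 7: Δl = 2.8/cos45.7° = 4.009 m; N'_7 = 79·cos45.7° = 55.2; c'Δl = 58.53; W sinα = 56.5
Σc'Δl = 252.2 kN/m; ΣN' = 956.1 kN/m; ΣW sinα = 336.4 kN/m
Resisting = 252.2 + 956.1·tan28.1° = 252.2 + 510.5 = 762.7 kN/m
FS = 762.7 / 336.4 = 2.267

FS = 2.27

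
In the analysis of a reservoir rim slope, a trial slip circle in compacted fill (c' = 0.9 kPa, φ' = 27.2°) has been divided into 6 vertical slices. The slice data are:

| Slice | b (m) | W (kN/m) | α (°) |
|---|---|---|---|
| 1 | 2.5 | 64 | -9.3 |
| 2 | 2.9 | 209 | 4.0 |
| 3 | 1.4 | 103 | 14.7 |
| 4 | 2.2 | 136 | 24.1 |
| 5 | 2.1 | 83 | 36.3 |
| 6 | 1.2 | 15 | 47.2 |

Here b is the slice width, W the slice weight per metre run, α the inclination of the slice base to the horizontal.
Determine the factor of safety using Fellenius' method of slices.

Ordinary method of slices: FS = Σ[c'·Δl_i + (W_i cosα_i)·tanφ'] / Σ W_i sinα_i, with Δl_i = b_i / cosα_i.
Slice 1: Δl = 2.5/cos(-9.3°) = 2.533 m; N'_1 = 64·cos(-9.3°) = 63.2; c'Δl = 2.28; W sinα = -10.3
Slice 2: Δl = 2.9/cos4.0° = 2.907 m; N'_2 = 209·cos4.0° = 208.5; c'Δl = 2.62; W sinα = 14.6
Slice 3: Δl = 1.4/cos14.7° = 1.447 m; N'_3 = 103·cos14.7° = 99.6; c'Δl = 1.30; W sinα = 26.1
Slice 4: Δl = 2.2/cos24.1° = 2.410 m; N'_4 = 136·cos24.1° = 124.1; c'Δl = 2.17; W sinα = 55.5
Slice 5: Δl = 2.1/cos36.3° = 2.606 m; N'_5 = 83·cos36.3° = 66.9; c'Δl = 2.35; W sinα = 49.1
Slice 6: Δl = 1.2/cos47.2° = 1.766 m; N'_6 = 15·cos47.2° = 10.2; c'Δl = 1.59; W sinα = 11.0
Σc'Δl = 12.3 kN/m; ΣN' = 572.5 kN/m; ΣW sinα = 146.0 kN/m
Resisting = 12.3 + 572.5·tan27.2° = 12.3 + 294.2 = 306.5 kN/m
FS = 306.5 / 146.0 = 2.099

FS = 2.10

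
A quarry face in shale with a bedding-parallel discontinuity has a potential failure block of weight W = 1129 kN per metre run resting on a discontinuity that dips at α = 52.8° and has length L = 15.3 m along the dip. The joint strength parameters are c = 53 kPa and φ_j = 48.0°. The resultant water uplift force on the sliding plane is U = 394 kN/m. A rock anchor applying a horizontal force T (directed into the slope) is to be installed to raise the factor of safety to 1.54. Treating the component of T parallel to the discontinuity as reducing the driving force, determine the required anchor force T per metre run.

Resolving forces along and normal to the sliding plane, with the horizontal anchor force T adding T·sinα to the effective normal force and T·cosα acting up the plane against the driving force:
FS = [cL + (W cosα − U + T sinα) tanφ_j] / [W sinα − T cosα]
Without the anchor: N' = 288.6 kN/m, driving T_d = 899.3 kN/m, resisting R = 53·15.3 + 288.6·tan48.0° = 1131.4 kN/m, FS = 1.26.
Setting FS = 1.54 and solving for T:
1.54·(899.3 − T cos52.8°) = 1131.4 + T sin52.8°·tan48.0°
T·(sin52.8°·tan48.0° + 1.54·cos52.8°) = 1.54·899.3 − 1131.4
T·(0.7965·1.1106 + 1.54·0.6046) = 1384.9 − 1131.4 = 253.5
T·1.8157 = 253.5
T = 139.6 kN/m

T = 140 kN/m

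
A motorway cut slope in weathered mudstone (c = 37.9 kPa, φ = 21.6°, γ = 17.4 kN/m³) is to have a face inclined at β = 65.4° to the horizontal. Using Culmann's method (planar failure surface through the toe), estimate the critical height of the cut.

H_c = 26.47 m

Culmann's analysis gives the critical failure plane at α_cr = (β + φ)/2 = (65.4 + 21.6)/2 = 43.5°, and the critical height
H_c = (4c/γ) · sinβ cosφ / [1 − cos(β − φ)]
    = (4·37.9/17.4) · sin65.4°·cos21.6° / [1 − cos(43.8°)]
    = 8.713 · 0.9092·0.9298 / [1 − 0.7218]
    = 8.713 · 0.8454 / 0.2782
    = 26.47 m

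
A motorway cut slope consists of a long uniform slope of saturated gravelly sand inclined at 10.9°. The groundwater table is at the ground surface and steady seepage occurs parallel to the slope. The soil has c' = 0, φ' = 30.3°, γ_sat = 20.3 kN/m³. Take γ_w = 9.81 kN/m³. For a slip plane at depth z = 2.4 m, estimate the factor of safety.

With seepage parallel to the slope and the water table at the surface, the effective normal stress on the slip plane uses the buoyant unit weight γ' = γ_sat − γ_w while the driving shear stress uses γ_sat:
FS = [c' + γ' z cos²β tanφ'] / [γ_sat z sinβ cosβ]
(For c' = 0 this reduces to FS = (γ'/γ_sat)·tanφ'/tanβ.)
γ' = 20.3 − 9.81 = 10.49 kN/m³
Numerator = 0.0 + 10.49·2.4·cos²10.9°·tan30.3° = 0.0 + 10.49·2.4·0.9642·0.5844 = 14.186 kPa
Denominator = 20.3·2.4·sin10.9°·cos10.9° = 20.3·2.4·0.1891·0.9820 = 9.047 kPa
FS = 14.186 / 9.047 = 1.568

FS = 1.57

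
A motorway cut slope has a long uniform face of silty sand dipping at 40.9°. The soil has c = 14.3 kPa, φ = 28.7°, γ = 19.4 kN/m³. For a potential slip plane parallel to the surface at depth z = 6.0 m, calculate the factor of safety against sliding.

For an infinite slope with a slip plane parallel to the surface (no pore pressure): FS = [c + γz cos²β tanφ] / [γz sinβ cosβ].
γz = 19.4·6.0 = 116.40 kN/m²
Numerator = 14.3 + 116.40·cos²40.9°·tan28.7° = 14.3 + 116.40·0.5713·0.5475 = 50.708 kPa
Denominator = 116.40·sin40.9°·cos40.9° = 116.40·0.6547·0.7559 = 57.605 kPa
FS = 50.708 / 57.605 = 0.880

FS = 0.88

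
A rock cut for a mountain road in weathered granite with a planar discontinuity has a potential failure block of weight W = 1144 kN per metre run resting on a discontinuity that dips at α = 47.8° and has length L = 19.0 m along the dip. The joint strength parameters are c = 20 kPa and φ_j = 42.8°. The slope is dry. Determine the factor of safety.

Resolving the block weight along and normal to the plane and applying the Mohr–Coulomb strength on the joint:
N' = W cosα = 1144·cos47.8° = 768.4 kN/m
Driving force T = W sinα = 1144·sin47.8° = 847.5 kN/m
Resisting force R = c·L + N'·tanφ_j = 20·19.0 + 768.4·tan42.8° = 380.0 + 711.6 = 1091.6 kN/m
FS = R / T = 1091.6 / 847.5 = 1.288

FS = 1.29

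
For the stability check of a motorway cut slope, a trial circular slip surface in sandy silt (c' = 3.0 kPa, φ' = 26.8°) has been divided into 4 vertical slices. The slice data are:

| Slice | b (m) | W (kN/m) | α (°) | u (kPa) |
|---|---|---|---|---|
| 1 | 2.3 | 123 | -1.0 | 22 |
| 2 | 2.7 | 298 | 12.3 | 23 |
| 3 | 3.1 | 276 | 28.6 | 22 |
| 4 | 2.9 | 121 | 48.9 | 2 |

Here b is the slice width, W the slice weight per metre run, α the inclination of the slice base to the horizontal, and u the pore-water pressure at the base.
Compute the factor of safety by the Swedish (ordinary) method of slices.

Ordinary method of slices: FS = Σ[c'·Δl_i + (W_i cosα_i − u_i·Δl_i)·tanφ'] / Σ W_i sinα_i, with Δl_i = b_i / cosα_i.
Slice 1: Δl = 2.3/cos(-1.0°) = 2.300 m; N'_1 = 123·cos(-1.0°) − 22·2.300 = 72.4; c'Δl = 6.90; W sinα = -2.1
Slice 2: Δl = 2.7/cos12.3° = 2.763 m; N'_2 = 298·cos12.3° − 23·2.763 = 227.6; c'Δl = 8.29; W sinα = 63.5
Slice 3: Δl = 3.1/cos28.6° = 3.531 m; N'_3 = 276·cos28.6° − 22·3.531 = 164.6; c'Δl = 10.59; W sinα = 132.1
Slice 4: Δl = 2.9/cos48.9° = 4.411 m; N'_4 = 121·cos48.9° − 2·4.411 = 70.7; c'Δl = 13.23; W sinα = 91.2
Σc'Δl = 39.0 kN/m; ΣN' = 535.3 kN/m; ΣW sinα = 284.6 kN/m
Resisting = 39.0 + 535.3·tan26.8° = 39.0 + 270.4 = 309.4 kN/m
FS = 309.4 / 284.6 = 1.087

FS = 1.09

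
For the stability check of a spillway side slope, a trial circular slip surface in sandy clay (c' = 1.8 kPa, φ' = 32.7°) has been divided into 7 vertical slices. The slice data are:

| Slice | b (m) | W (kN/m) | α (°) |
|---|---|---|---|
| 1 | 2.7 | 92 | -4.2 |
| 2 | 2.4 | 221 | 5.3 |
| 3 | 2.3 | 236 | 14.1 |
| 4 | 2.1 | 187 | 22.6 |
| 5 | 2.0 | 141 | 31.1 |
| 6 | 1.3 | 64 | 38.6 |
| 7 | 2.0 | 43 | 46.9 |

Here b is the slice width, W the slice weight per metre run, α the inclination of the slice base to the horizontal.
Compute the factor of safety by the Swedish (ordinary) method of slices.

FS = 2.15

Ordinary method of slices: FS = Σ[c'·Δl_i + (W_i cosα_i)·tanφ'] / Σ W_i sinα_i, with Δl_i = b_i / cosα_i.
Slice 1: Δl = 2.7/cos(-4.2°) = 2.707 m; N'_1 = 92·cos(-4.2°) = 91.8; c'Δl = 4.87; W sinα = -6.7
Slice 2: Δl = 2.4/cos5.3° = 2.410 m; N'_2 = 221·cos5.3° = 220.1; c'Δl = 4.34; W sinα = 20.4
Slice 3: Δl = 2.3/cos14.1° = 2.371 m; N'_3 = 236·cos14.1° = 228.9; c'Δl = 4.27; W sinα = 57.5
Slice 4: Δl = 2.1/cos22.6° = 2.275 m; N'_4 = 187·cos22.6° = 172.6; c'Δl = 4.09; W sinα = 71.9
Slice 5: Δl = 2.0/cos31.1° = 2.336 m; N'_5 = 141·cos31.1° = 120.7; c'Δl = 4.20; W sinα = 72.8
Slice 6: Δl = 1.3/cos38.6° = 1.663 m; N'_6 = 64·cos38.6° = 50.0; c'Δl = 2.99; W sinα = 39.9
Slice 7: Δl = 2.0/cos46.9° = 2.927 m; N'_7 = 43·cos46.9° = 29.4; c'Δl = 5.27; W sinα = 31.4
Σc'Δl = 30.0 kN/m; ΣN' = 913.5 kN/m; ΣW sinα = 287.2 kN/m
Resisting = 30.0 + 913.5·tan32.7° = 30.0 + 586.4 = 616.5 kN/m
FS = 616.5 / 287.2 = 2.147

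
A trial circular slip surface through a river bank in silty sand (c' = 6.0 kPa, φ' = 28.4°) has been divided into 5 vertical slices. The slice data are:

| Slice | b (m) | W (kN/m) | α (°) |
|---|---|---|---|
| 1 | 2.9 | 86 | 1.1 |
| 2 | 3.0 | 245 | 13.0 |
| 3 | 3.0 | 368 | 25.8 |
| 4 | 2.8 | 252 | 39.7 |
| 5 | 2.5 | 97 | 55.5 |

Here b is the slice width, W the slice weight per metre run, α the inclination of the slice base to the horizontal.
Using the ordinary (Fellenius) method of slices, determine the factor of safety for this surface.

Ordinary method of slices: FS = Σ[c'·Δl_i + (W_i cosα_i)·tanφ'] / Σ W_i sinα_i, with Δl_i = b_i / cosα_i.
Slice 1: Δl = 2.9/cos1.1° = 2.901 m; N'_1 = 86·cos1.1° = 86.0; c'Δl = 17.40; W sinα = 1.7
Slice 2: Δl = 3.0/cos13.0° = 3.079 m; N'_2 = 245·cos13.0° = 238.7; c'Δl = 18.47; W sinα = 55.1
Slice 3: Δl = 3.0/cos25.8° = 3.332 m; N'_3 = 368·cos25.8° = 331.3; c'Δl = 19.99; W sinα = 160.2
Slice 4: Δl = 2.8/cos39.7° = 3.639 m; N'_4 = 252·cos39.7° = 193.9; c'Δl = 21.84; W sinα = 161.0
Slice 5: Δl = 2.5/cos55.5° = 4.414 m; N'_5 = 97·cos55.5° = 54.9; c'Δl = 26.48; W sinα = 79.9
Σc'Δl = 104.2 kN/m; ΣN' = 904.9 kN/m; ΣW sinα = 457.8 kN/m
Resisting = 104.2 + 904.9·tan28.4° = 104.2 + 489.3 = 593.4 kN/m
FS = 593.4 / 457.8 = 1.296

FS = 1.30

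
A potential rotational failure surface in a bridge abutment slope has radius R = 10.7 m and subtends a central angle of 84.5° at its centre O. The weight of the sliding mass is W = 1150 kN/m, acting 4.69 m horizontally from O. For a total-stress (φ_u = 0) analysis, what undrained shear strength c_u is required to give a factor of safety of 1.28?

FS = c_u·L_a·R / (W·d), so c_u = FS·W·d / (L_a·R).
Arc length L_a = R·θ = 10.7·(84.5°·π/180) = 10.7·1.4748 = 15.78 m
c_u = 1.28·1150·4.69 / (15.78·10.7) = 6903.7 / 168.85 = 40.89 kPa

c_u = 40.9 kPa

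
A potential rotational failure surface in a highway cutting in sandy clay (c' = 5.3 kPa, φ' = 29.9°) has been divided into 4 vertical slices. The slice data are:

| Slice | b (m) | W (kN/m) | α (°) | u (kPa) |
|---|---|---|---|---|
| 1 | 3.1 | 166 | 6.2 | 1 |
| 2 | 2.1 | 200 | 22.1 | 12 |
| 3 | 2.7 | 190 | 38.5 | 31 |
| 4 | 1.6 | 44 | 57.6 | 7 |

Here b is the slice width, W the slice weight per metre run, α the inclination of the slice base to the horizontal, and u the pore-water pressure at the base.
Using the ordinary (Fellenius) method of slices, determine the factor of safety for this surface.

Ordinary method of slices: FS = Σ[c'·Δl_i + (W_i cosα_i − u_i·Δl_i)·tanφ'] / Σ W_i sinα_i, with Δl_i = b_i / cosα_i.
Slice 1: Δl = 3.1/cos6.2° = 3.118 m; N'_1 = 166·cos6.2° − 1·3.118 = 161.9; c'Δl = 16.53; W sinα = 17.9
Slice 2: Δl = 2.1/cos22.1° = 2.267 m; N'_2 = 200·cos22.1° − 12·2.267 = 158.1; c'Δl = 12.01; W sinα = 75.2
Slice 3: Δl = 2.7/cos38.5° = 3.450 m; N'_3 = 190·cos38.5° − 31·3.450 = 41.7; c'Δl = 18.29; W sinα = 118.3
Slice 4: Δl = 1.6/cos57.6° = 2.986 m; N'_4 = 44·cos57.6° − 7·2.986 = 2.7; c'Δl = 15.83; W sinα = 37.2
Σc'Δl = 62.7 kN/m; ΣN' = 364.4 kN/m; ΣW sinα = 248.6 kN/m
Resisting = 62.7 + 364.4·tan29.9° = 62.7 + 209.6 = 272.2 kN/m
FS = 272.2 / 248.6 = 1.095

FS = 1.09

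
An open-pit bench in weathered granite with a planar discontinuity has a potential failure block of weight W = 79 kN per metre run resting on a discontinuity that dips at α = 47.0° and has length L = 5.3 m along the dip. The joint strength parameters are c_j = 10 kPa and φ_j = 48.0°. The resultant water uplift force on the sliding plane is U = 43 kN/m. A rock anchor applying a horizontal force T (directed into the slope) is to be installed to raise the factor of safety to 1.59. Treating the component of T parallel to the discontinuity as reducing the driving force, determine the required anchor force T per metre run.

T = 14 kN/m

Resolving forces along and normal to the sliding plane, with the horizontal anchor force T adding T·sinα to the effective normal force and T·cosα acting up the plane against the driving force:
FS = [c_jL + (W cosα − U + T sinα) tanφ_j] / [W sinα − T cosα]
Without the anchor: N' = 10.9 kN/m, driving T_d = 57.8 kN/m, resisting R = 10·5.3 + 10.9·tan48.0° = 65.1 kN/m, FS = 1.13.
Setting FS = 1.59 and solving for T:
1.59·(57.8 − T cos47.0°) = 65.1 + T sin47.0°·tan48.0°
T·(sin47.0°·tan48.0° + 1.59·cos47.0°) = 1.59·57.8 − 65.1
T·(0.7314·1.1106 + 1.59·0.6820) = 91.9 − 65.1 = 26.8
T·1.8966 = 26.8
T = 14.1 kN/m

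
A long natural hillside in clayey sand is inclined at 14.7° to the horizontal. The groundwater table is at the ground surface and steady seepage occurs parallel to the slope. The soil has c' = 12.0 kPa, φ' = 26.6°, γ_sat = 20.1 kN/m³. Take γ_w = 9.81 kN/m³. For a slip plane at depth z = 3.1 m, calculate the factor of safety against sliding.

FS = 1.76

With seepage parallel to the slope and the water table at the surface, the effective normal stress on the slip plane uses the buoyant unit weight γ' = γ_sat − γ_w while the driving shear stress uses γ_sat:
FS = [c' + γ' z cos²β tanφ'] / [γ_sat z sinβ cosβ]
γ' = 20.1 − 9.81 = 10.29 kN/m³
Numerator = 12.0 + 10.29·3.1·cos²14.7°·tan26.6° = 12.0 + 10.29·3.1·0.9356·0.5008 = 26.945 kPa
Denominator = 20.1·3.1·sin14.7°·cos14.7° = 20.1·3.1·0.2538·0.9673 = 15.294 kPa
FS = 26.945 / 15.294 = 1.762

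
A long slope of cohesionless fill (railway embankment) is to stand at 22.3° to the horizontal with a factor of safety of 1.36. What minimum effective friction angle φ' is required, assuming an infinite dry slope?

FS = tanφ'/tanβ ⇒ tanφ' = FS · tanβ = 1.36 · tan22.3° = 0.5578
φ' = arctan(0.5578) = 29.15°

φ' = 29.2°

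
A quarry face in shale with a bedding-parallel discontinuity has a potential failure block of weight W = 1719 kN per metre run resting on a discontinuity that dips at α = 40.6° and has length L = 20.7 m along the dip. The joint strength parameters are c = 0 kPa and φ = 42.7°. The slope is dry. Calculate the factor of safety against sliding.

FS = 1.08

Resolving the block weight along and normal to the plane and applying the Mohr–Coulomb strength on the joint:
N' = W cosα = 1719·cos40.6° = 1305.2 kN/m
Driving force T = W sinα = 1719·sin40.6° = 1118.7 kN/m
Resisting force R = c·L + N'·tanφ = 0·20.7 + 1305.2·tan42.7° = 0.0 + 1204.4 = 1204.4 kN/m
FS = R / T = 1204.4 / 1118.7 = 1.077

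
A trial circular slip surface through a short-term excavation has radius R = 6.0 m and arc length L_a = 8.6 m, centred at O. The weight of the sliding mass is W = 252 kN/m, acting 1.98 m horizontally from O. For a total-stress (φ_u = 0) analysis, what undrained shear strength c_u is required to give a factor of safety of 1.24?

c_u = 12.0 kPa

FS = c_u·L_a·R / (W·d), so c_u = FS·W·d / (L_a·R).
c_u = 1.24·252·1.98 / (8.60·6.0) = 618.7 / 51.60 = 11.99 kPa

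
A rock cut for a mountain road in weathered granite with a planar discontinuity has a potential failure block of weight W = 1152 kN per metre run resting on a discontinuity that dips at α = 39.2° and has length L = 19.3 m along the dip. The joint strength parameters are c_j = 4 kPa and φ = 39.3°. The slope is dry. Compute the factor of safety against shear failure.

Resolving the block weight along and normal to the plane and applying the Mohr–Coulomb strength on the joint:
N' = W cosα = 1152·cos39.2° = 892.7 kN/m
Driving force T = W sinα = 1152·sin39.2° = 728.1 kN/m
Resisting force R = c_j·L + N'·tanφ = 4·19.3 + 892.7·tan39.3° = 77.2 + 730.7 = 807.9 kN/m
FS = R / T = 807.9 / 728.1 = 1.110

FS = 1.11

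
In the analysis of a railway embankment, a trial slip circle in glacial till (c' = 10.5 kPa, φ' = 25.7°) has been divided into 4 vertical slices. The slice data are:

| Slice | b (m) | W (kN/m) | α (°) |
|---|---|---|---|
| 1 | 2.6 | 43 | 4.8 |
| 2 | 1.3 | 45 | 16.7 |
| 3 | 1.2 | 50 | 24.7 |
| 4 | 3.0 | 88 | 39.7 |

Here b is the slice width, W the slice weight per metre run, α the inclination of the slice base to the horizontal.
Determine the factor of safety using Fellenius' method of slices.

FS = 2.05

Ordinary method of slices: FS = Σ[c'·Δl_i + (W_i cosα_i)·tanφ'] / Σ W_i sinα_i, with Δl_i = b_i / cosα_i.
Slice 1: Δl = 2.6/cos4.8° = 2.609 m; N'_1 = 43·cos4.8° = 42.8; c'Δl = 27.40; W sinα = 3.6
Slice 2: Δl = 1.3/cos16.7° = 1.357 m; N'_2 = 45·cos16.7° = 43.1; c'Δl = 14.25; W sinα = 12.9
Slice 3: Δl = 1.2/cos24.7° = 1.321 m; N'_3 = 50·cos24.7° = 45.4; c'Δl = 13.87; W sinα = 20.9
Slice 4: Δl = 3.0/cos39.7° = 3.899 m; N'_4 = 88·cos39.7° = 67.7; c'Δl = 40.94; W sinα = 56.2
Σc'Δl = 96.5 kN/m; ΣN' = 199.1 kN/m; ΣW sinα = 93.6 kN/m
Resisting = 96.5 + 199.1·tan25.7° = 96.5 + 95.8 = 192.3 kN/m
FS = 192.3 / 93.6 = 2.053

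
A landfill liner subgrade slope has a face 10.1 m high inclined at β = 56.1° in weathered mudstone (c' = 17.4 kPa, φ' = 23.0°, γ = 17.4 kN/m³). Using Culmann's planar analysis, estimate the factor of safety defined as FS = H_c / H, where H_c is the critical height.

FS = 1.86

H_c = (4c'/γ) · sinβ cosφ' / [1 − cos(β − φ')]
    = (4·17.4/17.4) · sin56.1°·cos23.0° / [1 − cos33.1°]
    = 4.000 · 0.7640 / 0.1623 = 18.83 m
FS = H_c / H = 18.83 / 10.1 = 1.865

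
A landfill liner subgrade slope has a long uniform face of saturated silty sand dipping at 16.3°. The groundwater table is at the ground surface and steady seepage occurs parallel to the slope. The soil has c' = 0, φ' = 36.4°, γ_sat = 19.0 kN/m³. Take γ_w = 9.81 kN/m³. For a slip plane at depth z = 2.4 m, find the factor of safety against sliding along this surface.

With seepage parallel to the slope and the water table at the surface, the effective normal stress on the slip plane uses the buoyant unit weight γ' = γ_sat − γ_w while the driving shear stress uses γ_sat:
FS = [c' + γ' z cos²β tanφ'] / [γ_sat z sinβ cosβ]
(For c' = 0 this reduces to FS = (γ'/γ_sat)·tanφ'/tanβ.)
γ' = 19.0 − 9.81 = 9.19 kN/m³
Numerator = 0.0 + 9.19·2.4·cos²16.3°·tan36.4° = 0.0 + 9.19·2.4·0.9212·0.7373 = 14.980 kPa
Denominator = 19.0·2.4·sin16.3°·cos16.3° = 19.0·2.4·0.2807·0.9598 = 12.284 kPa
FS = 14.980 / 12.284 = 1.219

FS = 1.22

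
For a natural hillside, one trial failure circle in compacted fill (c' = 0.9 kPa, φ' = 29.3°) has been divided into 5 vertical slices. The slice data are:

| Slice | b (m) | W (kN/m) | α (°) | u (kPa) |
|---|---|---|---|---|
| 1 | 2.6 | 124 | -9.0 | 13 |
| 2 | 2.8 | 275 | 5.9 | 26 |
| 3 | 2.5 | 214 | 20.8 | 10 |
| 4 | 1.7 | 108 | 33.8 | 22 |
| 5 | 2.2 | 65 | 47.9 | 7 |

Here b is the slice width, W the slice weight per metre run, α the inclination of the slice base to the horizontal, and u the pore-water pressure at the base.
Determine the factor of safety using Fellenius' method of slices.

Ordinary method of slices: FS = Σ[c'·Δl_i + (W_i cosα_i − u_i·Δl_i)·tanφ'] / Σ W_i sinα_i, with Δl_i = b_i / cosα_i.
Slice 1: Δl = 2.6/cos(-9.0°) = 2.632 m; N'_1 = 124·cos(-9.0°) − 13·2.632 = 88.3; c'Δl = 2.37; W sinα = -19.4
Slice 2: Δl = 2.8/cos5.9° = 2.815 m; N'_2 = 275·cos5.9° − 26·2.815 = 200.4; c'Δl = 2.53; W sinα = 28.3
Slice 3: Δl = 2.5/cos20.8° = 2.674 m; N'_3 = 214·cos20.8° − 10·2.674 = 173.3; c'Δl = 2.41; W sinα = 76.0
Slice 4: Δl = 1.7/cos33.8° = 2.046 m; N'_4 = 108·cos33.8° − 22·2.046 = 44.7; c'Δl = 1.84; W sinα = 60.1
Slice 5: Δl = 2.2/cos47.9° = 3.281 m; N'_5 = 65·cos47.9° − 7·3.281 = 20.6; c'Δl = 2.95; W sinα = 48.2
Σc'Δl = 12.1 kN/m; ΣN' = 527.3 kN/m; ΣW sinα = 193.2 kN/m
Resisting = 12.1 + 527.3·tan29.3° = 12.1 + 295.9 = 308.0 kN/m
FS = 308.0 / 193.2 = 1.594

FS = 1.59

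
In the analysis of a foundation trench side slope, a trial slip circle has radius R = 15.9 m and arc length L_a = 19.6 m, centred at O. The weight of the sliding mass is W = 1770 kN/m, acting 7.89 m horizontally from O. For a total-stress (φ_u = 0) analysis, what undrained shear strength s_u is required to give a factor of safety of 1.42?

FS = s_u·L_a·R / (W·d), so s_u = FS·W·d / (L_a·R).
s_u = 1.42·1770·7.89 / (19.60·15.9) = 19830.7 / 311.64 = 63.63 kPa

s_u = 63.6 kPa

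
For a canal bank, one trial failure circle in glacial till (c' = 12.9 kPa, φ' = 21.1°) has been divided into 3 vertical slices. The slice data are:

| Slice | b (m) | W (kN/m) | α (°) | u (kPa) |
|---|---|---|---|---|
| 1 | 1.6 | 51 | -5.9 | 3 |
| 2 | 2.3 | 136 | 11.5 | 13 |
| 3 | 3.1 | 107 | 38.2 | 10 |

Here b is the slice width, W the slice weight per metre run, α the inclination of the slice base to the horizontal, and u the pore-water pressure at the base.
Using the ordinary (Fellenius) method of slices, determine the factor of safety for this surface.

Ordinary method of slices: FS = Σ[c'·Δl_i + (W_i cosα_i − u_i·Δl_i)·tanφ'] / Σ W_i sinα_i, with Δl_i = b_i / cosα_i.
Slice 1: Δl = 1.6/cos(-5.9°) = 1.609 m; N'_1 = 51·cos(-5.9°) − 3·1.609 = 45.9; c'Δl = 20.75; W sinα = -5.2
Slice 2: Δl = 2.3/cos11.5° = 2.347 m; N'_2 = 136·cos11.5° − 13·2.347 = 102.8; c'Δl = 30.28; W sinα = 27.1
Slice 3: Δl = 3.1/cos38.2° = 3.945 m; N'_3 = 107·cos38.2° − 10·3.945 = 44.6; c'Δl = 50.89; W sinα = 66.2
Σc'Δl = 101.9 kN/m; ΣN' = 193.3 kN/m; ΣW sinα = 88.0 kN/m
Resisting = 101.9 + 193.3·tan21.1° = 101.9 + 74.6 = 176.5 kN/m
FS = 176.5 / 88.0 = 2.005

FS = 2.00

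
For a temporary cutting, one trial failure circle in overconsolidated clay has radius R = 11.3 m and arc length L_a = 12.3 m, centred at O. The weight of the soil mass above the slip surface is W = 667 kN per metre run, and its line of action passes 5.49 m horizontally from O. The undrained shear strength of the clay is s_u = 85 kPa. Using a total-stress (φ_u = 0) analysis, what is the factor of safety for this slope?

FS = 3.23

Taking moments about the centre O, the resisting moment is provided by the undrained shear strength acting along the arc:
M_R = s_u·L_a·R = 85·12.30·11.3 = 11814.2 kN·m/m
M_D = W·d = 667·5.49 = 3661.8 kN·m/m
FS = M_R / M_D = 11814.2 / 3661.8 = 3.226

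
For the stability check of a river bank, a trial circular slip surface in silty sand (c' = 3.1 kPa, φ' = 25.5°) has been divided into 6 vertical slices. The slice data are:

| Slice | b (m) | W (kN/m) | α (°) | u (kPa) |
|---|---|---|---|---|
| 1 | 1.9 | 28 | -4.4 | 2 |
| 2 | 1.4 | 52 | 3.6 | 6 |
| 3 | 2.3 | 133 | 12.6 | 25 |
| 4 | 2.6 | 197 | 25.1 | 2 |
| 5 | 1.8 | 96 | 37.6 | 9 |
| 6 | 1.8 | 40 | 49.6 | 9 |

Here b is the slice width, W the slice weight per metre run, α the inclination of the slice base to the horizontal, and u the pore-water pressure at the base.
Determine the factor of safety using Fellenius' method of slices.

FS = 1.07

Ordinary method of slices: FS = Σ[c'·Δl_i + (W_i cosα_i − u_i·Δl_i)·tanφ'] / Σ W_i sinα_i, with Δl_i = b_i / cosα_i.
Slice 1: Δl = 1.9/cos(-4.4°) = 1.906 m; N'_1 = 28·cos(-4.4°) − 2·1.906 = 24.1; c'Δl = 5.91; W sinα = -2.1
Slice 2: Δl = 1.4/cos3.6° = 1.403 m; N'_2 = 52·cos3.6° − 6·1.403 = 43.5; c'Δl = 4.35; W sinα = 3.3
Slice 3: Δl = 2.3/cos12.6° = 2.357 m; N'_3 = 133·cos12.6° − 25·2.357 = 70.9; c'Δl = 7.31; W sinα = 29.0
Slice 4: Δl = 2.6/cos25.1° = 2.871 m; N'_4 = 197·cos25.1° − 2·2.871 = 172.7; c'Δl = 8.90; W sinα = 83.6
Slice 5: Δl = 1.8/cos37.6° = 2.272 m; N'_5 = 96·cos37.6° − 9·2.272 = 55.6; c'Δl = 7.04; W sinα = 58.6
Slice 6: Δl = 1.8/cos49.6° = 2.777 m; N'_6 = 40·cos49.6° − 9·2.777 = 0.9; c'Δl = 8.61; W sinα = 30.5
Σc'Δl = 42.1 kN/m; ΣN' = 367.7 kN/m; ΣW sinα = 202.7 kN/m
Resisting = 42.1 + 367.7·tan25.5° = 42.1 + 175.4 = 217.5 kN/m
FS = 217.5 / 202.7 = 1.073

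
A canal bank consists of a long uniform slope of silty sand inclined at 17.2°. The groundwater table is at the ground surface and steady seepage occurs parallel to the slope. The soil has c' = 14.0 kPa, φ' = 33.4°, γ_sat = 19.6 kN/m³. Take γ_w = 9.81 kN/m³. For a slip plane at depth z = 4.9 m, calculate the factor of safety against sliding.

With seepage parallel to the slope and the water table at the surface, the effective normal stress on the slip plane uses the buoyant unit weight γ' = γ_sat − γ_w while the driving shear stress uses γ_sat:
FS = [c' + γ' z cos²β tanφ'] / [γ_sat z sinβ cosβ]
γ' = 19.6 − 9.81 = 9.79 kN/m³
Numerator = 14.0 + 9.79·4.9·cos²17.2°·tan33.4° = 14.0 + 9.79·4.9·0.9126·0.6594 = 42.865 kPa
Denominator = 19.6·4.9·sin17.2°·cos17.2° = 19.6·4.9·0.2957·0.9553 = 27.130 kPa
FS = 42.865 / 27.130 = 1.580

FS = 1.58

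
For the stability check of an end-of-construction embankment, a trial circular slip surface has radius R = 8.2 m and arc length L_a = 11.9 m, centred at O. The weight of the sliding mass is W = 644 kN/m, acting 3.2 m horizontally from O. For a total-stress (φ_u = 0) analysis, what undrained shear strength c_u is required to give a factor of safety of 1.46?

FS = c_u·L_a·R / (W·d), so c_u = FS·W·d / (L_a·R).
c_u = 1.46·644·3.2 / (11.90·8.2) = 3008.8 / 97.58 = 30.83 kPa

c_u = 30.8 kPa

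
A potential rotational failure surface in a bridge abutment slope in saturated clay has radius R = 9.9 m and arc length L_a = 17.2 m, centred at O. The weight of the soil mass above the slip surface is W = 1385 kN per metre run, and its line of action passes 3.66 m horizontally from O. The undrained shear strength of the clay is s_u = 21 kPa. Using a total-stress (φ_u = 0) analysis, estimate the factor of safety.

FS = 0.71

Taking moments about the centre O, the resisting moment is provided by the undrained shear strength acting along the arc:
M_R = s_u·L_a·R = 21·17.20·9.9 = 3575.9 kN·m/m
M_D = W·d = 1385·3.66 = 5069.1 kN·m/m
FS = M_R / M_D = 3575.9 / 5069.1 = 0.705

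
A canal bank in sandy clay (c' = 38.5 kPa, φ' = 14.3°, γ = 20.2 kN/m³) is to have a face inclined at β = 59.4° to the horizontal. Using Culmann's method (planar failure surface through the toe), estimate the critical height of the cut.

H_c = 21.62 m

Culmann's analysis gives the critical failure plane at α_cr = (β + φ')/2 = (59.4 + 14.3)/2 = 36.9°, and the critical height
H_c = (4c'/γ) · sinβ cosφ' / [1 − cos(β − φ')]
    = (4·38.5/20.2) · sin59.4°·cos14.3° / [1 − cos(45.1°)]
    = 7.624 · 0.8607·0.9690 / [1 − 0.7059]
    = 7.624 · 0.8341 / 0.2941
    = 21.62 m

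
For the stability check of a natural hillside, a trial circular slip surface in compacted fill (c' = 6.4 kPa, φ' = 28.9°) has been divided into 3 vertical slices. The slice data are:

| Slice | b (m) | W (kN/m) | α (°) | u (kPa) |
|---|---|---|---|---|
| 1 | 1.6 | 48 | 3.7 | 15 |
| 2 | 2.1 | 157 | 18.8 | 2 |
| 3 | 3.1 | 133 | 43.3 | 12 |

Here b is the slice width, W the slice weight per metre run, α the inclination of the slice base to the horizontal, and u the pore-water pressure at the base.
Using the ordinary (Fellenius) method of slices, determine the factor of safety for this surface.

FS = 1.17

Ordinary method of slices: FS = Σ[c'·Δl_i + (W_i cosα_i − u_i·Δl_i)·tanφ'] / Σ W_i sinα_i, with Δl_i = b_i / cosα_i.
Slice 1: Δl = 1.6/cos3.7° = 1.603 m; N'_1 = 48·cos3.7° − 15·1.603 = 23.8; c'Δl = 10.26; W sinα = 3.1
Slice 2: Δl = 2.1/cos18.8° = 2.218 m; N'_2 = 157·cos18.8° − 2·2.218 = 144.2; c'Δl = 14.20; W sinα = 50.6
Slice 3: Δl = 3.1/cos43.3° = 4.260 m; N'_3 = 133·cos43.3° − 12·4.260 = 45.7; c'Δl = 27.26; W sinα = 91.2
Σc'Δl = 51.7 kN/m; ΣN' = 213.7 kN/m; ΣW sinα = 144.9 kN/m
Resisting = 51.7 + 213.7·tan28.9° = 51.7 + 118.0 = 169.7 kN/m
FS = 169.7 / 144.9 = 1.171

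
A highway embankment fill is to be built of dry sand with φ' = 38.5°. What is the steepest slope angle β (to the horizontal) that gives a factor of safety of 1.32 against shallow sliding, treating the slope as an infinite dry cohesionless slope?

β = 31.1°

For an infinite dry cohesionless slope FS = tanφ'/tanβ, so tanβ = tanφ' / FS.
tanβ = tan38.5° / 1.32 = 0.7954 / 1.32 = 0.6026
β = arctan(0.6026) = 31.07°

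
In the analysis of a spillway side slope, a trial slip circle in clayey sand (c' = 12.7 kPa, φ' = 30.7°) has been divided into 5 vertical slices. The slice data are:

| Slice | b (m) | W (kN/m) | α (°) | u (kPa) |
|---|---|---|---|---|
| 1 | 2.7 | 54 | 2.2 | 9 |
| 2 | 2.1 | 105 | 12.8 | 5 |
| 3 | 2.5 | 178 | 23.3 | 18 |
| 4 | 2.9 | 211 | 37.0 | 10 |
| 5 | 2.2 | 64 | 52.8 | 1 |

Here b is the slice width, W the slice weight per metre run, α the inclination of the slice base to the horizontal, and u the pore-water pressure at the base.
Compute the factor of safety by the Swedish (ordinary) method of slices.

Ordinary method of slices: FS = Σ[c'·Δl_i + (W_i cosα_i − u_i·Δl_i)·tanφ'] / Σ W_i sinα_i, with Δl_i = b_i / cosα_i.
Slice 1: Δl = 2.7/cos2.2° = 2.702 m; N'_1 = 54·cos2.2° − 9·2.702 = 29.6; c'Δl = 34.32; W sinα = 2.1
Slice 2: Δl = 2.1/cos12.8° = 2.154 m; N'_2 = 105·cos12.8° − 5·2.154 = 91.6; c'Δl = 27.35; W sinα = 23.3
Slice 3: Δl = 2.5/cos23.3° = 2.722 m; N'_3 = 178·cos23.3° − 18·2.722 = 114.5; c'Δl = 34.57; W sinα = 70.4
Slice 4: Δl = 2.9/cos37.0° = 3.631 m; N'_4 = 211·cos37.0° − 10·3.631 = 132.2; c'Δl = 46.12; W sinα = 127.0
Slice 5: Δl = 2.2/cos52.8° = 3.639 m; N'_5 = 64·cos52.8° − 1·3.639 = 35.1; c'Δl = 46.21; W sinα = 51.0
Σc'Δl = 188.6 kN/m; ΣN' = 403.0 kN/m; ΣW sinα = 273.7 kN/m
Resisting = 188.6 + 403.0·tan30.7° = 188.6 + 239.3 = 427.9 kN/m
FS = 427.9 / 273.7 = 1.563

FS = 1.56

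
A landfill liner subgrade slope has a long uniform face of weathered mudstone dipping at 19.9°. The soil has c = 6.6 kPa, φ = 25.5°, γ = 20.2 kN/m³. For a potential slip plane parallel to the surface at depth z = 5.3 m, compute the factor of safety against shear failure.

FS = 1.51

For an infinite slope with a slip plane parallel to the surface (no pore pressure): FS = [c + γz cos²β tanφ] / [γz sinβ cosβ].
γz = 20.2·5.3 = 107.06 kN/m²
Numerator = 6.6 + 107.06·cos²19.9°·tan25.5° = 6.6 + 107.06·0.8841·0.4770 = 51.749 kPa
Denominator = 107.06·sin19.9°·cos19.9° = 107.06·0.3404·0.9403 = 34.265 kPa
FS = 51.749 / 34.265 = 1.510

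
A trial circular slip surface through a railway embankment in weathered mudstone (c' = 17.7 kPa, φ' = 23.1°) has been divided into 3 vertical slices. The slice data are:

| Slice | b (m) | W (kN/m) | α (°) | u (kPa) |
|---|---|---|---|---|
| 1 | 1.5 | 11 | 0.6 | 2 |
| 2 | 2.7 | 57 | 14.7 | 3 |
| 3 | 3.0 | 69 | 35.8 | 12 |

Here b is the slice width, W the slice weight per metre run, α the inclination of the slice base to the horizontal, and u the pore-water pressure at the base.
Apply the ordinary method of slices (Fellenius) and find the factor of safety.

FS = 3.09

Ordinary method of slices: FS = Σ[c'·Δl_i + (W_i cosα_i − u_i·Δl_i)·tanφ'] / Σ W_i sinα_i, with Δl_i = b_i / cosα_i.
Slice 1: Δl = 1.5/cos0.6° = 1.500 m; N'_1 = 11·cos0.6° − 2·1.500 = 8.0; c'Δl = 26.55; W sinα = 0.1
Slice 2: Δl = 2.7/cos14.7° = 2.791 m; N'_2 = 57·cos14.7° − 3·2.791 = 46.8; c'Δl = 49.41; W sinα = 14.5
Slice 3: Δl = 3.0/cos35.8° = 3.699 m; N'_3 = 69·cos35.8° − 12·3.699 = 11.6; c'Δl = 65.47; W sinα = 40.4
Σc'Δl = 141.4 kN/m; ΣN' = 66.3 kN/m; ΣW sinα = 54.9 kN/m
Resisting = 141.4 + 66.3·tan23.1° = 141.4 + 28.3 = 169.7 kN/m
FS = 169.7 / 54.9 = 3.089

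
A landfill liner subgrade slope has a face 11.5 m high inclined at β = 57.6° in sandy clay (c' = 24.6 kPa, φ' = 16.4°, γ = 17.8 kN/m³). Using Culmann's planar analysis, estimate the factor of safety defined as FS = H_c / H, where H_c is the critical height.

FS = 1.57

H_c = (4c'/γ) · sinβ cosφ' / [1 − cos(β − φ')]
    = (4·24.6/17.8) · sin57.6°·cos16.4° / [1 − cos41.2°]
    = 5.528 · 0.8100 / 0.2476 = 18.09 m
FS = H_c / H = 18.09 / 11.5 = 1.573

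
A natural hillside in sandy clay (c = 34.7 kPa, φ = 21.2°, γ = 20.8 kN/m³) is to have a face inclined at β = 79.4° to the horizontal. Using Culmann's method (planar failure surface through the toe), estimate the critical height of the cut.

H_c = 12.93 m

Culmann's analysis gives the critical failure plane at α_cr = (β + φ)/2 = (79.4 + 21.2)/2 = 50.3°, and the critical height
H_c = (4c/γ) · sinβ cosφ / [1 − cos(β − φ)]
    = (4·34.7/20.8) · sin79.4°·cos21.2° / [1 − cos(58.2°)]
    = 6.673 · 0.9829·0.9323 / [1 − 0.5270]
    = 6.673 · 0.9164 / 0.4730
    = 12.93 m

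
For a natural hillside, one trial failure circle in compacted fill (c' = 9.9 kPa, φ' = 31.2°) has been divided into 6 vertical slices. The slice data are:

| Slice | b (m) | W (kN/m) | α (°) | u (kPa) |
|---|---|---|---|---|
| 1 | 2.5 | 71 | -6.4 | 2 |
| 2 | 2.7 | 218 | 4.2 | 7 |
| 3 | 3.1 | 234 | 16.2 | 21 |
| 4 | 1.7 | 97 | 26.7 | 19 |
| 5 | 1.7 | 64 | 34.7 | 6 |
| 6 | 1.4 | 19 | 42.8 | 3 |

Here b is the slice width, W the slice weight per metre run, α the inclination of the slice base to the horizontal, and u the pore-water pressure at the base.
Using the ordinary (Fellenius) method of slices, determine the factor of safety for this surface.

FS = 2.75

Ordinary method of slices: FS = Σ[c'·Δl_i + (W_i cosα_i − u_i·Δl_i)·tanφ'] / Σ W_i sinα_i, with Δl_i = b_i / cosα_i.
Slice 1: Δl = 2.5/cos(-6.4°) = 2.516 m; N'_1 = 71·cos(-6.4°) − 2·2.516 = 65.5; c'Δl = 24.91; W sinα = -7.9
Slice 2: Δl = 2.7/cos4.2° = 2.707 m; N'_2 = 218·cos4.2° − 7·2.707 = 198.5; c'Δl = 26.80; W sinα = 16.0
Slice 3: Δl = 3.1/cos16.2° = 3.228 m; N'_3 = 234·cos16.2° − 21·3.228 = 156.9; c'Δl = 31.96; W sinα = 65.3
Slice 4: Δl = 1.7/cos26.7° = 1.903 m; N'_4 = 97·cos26.7° − 19·1.903 = 50.5; c'Δl = 18.84; W sinα = 43.6
Slice 5: Δl = 1.7/cos34.7° = 2.068 m; N'_5 = 64·cos34.7° − 6·2.068 = 40.2; c'Δl = 20.47; W sinα = 36.4
Slice 6: Δl = 1.4/cos42.8° = 1.908 m; N'_6 = 19·cos42.8° − 3·1.908 = 8.2; c'Δl = 18.89; W sinα = 12.9
Σc'Δl = 141.9 kN/m; ΣN' = 519.8 kN/m; ΣW sinα = 166.3 kN/m
Resisting = 141.9 + 519.8·tan31.2° = 141.9 + 314.8 = 456.7 kN/m
FS = 456.7 / 166.3 = 2.747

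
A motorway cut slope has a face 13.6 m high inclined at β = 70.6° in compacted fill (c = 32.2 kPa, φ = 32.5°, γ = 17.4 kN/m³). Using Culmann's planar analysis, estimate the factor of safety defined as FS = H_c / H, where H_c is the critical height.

H_c = (4c/γ) · sinβ cosφ / [1 − cos(β − φ)]
    = (4·32.2/17.4) · sin70.6°·cos32.5° / [1 − cos38.1°]
    = 7.402 · 0.7955 / 0.2131 = 27.64 m
FS = H_c / H = 27.64 / 13.6 = 2.032

FS = 2.03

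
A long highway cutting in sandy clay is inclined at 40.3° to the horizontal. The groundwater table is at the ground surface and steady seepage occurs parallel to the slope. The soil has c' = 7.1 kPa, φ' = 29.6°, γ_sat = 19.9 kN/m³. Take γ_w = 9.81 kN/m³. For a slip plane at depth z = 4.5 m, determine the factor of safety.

With seepage parallel to the slope and the water table at the surface, the effective normal stress on the slip plane uses the buoyant unit weight γ' = γ_sat − γ_w while the driving shear stress uses γ_sat:
FS = [c' + γ' z cos²β tanφ'] / [γ_sat z sinβ cosβ]
γ' = 19.9 − 9.81 = 10.09 kN/m³
Numerator = 7.1 + 10.09·4.5·cos²40.3°·tan29.6° = 7.1 + 10.09·4.5·0.5817·0.5681 = 22.103 kPa
Denominator = 19.9·4.5·sin40.3°·cos40.3° = 19.9·4.5·0.6468·0.7627 = 44.174 kPa
FS = 22.103 / 44.174 = 0.500

FS = 0.50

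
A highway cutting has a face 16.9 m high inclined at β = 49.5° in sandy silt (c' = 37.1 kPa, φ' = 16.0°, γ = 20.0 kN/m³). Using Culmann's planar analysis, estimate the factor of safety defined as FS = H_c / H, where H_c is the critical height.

FS = 1.93

H_c = (4c'/γ) · sinβ cosφ' / [1 − cos(β − φ')]
    = (4·37.1/20.0) · sin49.5°·cos16.0° / [1 − cos33.5°]
    = 7.420 · 0.7309 / 0.1661 = 32.65 m
FS = H_c / H = 32.65 / 16.9 = 1.932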